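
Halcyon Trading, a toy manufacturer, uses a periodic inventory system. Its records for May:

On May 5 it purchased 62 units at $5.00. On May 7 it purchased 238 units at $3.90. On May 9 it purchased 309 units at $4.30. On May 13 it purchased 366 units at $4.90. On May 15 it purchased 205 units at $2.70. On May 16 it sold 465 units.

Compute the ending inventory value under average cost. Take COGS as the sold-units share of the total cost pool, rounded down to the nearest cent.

May 16, sell 465: 465/1180 × $4,913.80 → $1,936.37
Ending inventory (cost pool remaining) = $2,977.43
Check: goods available $4,913.80 = COGS $1,936.37 + ending $2,977.43

Ending inventory = $2,977.43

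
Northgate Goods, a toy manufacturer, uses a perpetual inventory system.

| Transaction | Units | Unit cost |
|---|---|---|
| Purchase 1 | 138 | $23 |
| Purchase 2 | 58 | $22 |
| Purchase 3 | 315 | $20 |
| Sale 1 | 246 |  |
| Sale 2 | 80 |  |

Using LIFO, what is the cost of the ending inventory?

Ending inventory = $4,208

Sale 1 (246) [LIFO — newest first]: 246 @ $20 = $4,920
Sale 2 (80) [LIFO — newest first]: 69 @ $20 + 11 @ $22 = $1,622
Total COGS = $4,920 + $1,622 = $6,542
Ending inventory: 138 @ $23 + 47 @ $22 = $4,208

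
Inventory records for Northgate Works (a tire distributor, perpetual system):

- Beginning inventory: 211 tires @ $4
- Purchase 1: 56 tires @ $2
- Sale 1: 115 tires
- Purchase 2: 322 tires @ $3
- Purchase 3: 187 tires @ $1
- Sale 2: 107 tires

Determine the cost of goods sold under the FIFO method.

COGS = $866

Sale 1 (115) [FIFO — oldest first]: 115 @ $4 = $460
Sale 2 (107) [FIFO — oldest first]: 96 @ $4 + 11 @ $2 = $406
Total COGS = $460 + $406 = $866
Ending inventory: 45 @ $2 + 322 @ $3 + 187 @ $1 = $1,243
Check: goods available $2,109 = COGS $866 + ending $1,243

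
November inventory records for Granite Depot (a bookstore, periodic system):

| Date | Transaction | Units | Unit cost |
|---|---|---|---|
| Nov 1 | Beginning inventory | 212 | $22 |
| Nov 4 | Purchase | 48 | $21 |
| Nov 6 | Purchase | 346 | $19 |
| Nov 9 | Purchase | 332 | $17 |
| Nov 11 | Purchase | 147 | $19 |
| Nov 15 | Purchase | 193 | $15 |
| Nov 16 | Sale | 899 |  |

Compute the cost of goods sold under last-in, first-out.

Nov 16, 899 sold [LIFO — newest first]: 193 @ $15 + 147 @ $19 + 332 @ $17 + 227 @ $19 = $15,645
Ending inventory: 212 @ $22 + 48 @ $21 + 119 @ $19 = $7,933
Check: goods available $23,578 = COGS $15,645 + ending $7,933

COGS = $15,645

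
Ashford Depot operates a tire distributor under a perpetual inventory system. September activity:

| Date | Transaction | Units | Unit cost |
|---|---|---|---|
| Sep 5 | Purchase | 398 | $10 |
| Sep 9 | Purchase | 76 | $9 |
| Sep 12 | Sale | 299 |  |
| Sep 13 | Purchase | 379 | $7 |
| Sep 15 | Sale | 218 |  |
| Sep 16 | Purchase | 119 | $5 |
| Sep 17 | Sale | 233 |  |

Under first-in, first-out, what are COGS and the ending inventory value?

COGS = $6,596; ending inventory = $1,316

Sep 12, 299 sold [FIFO — oldest first]: 299 @ $10 = $2,990
Sep 15, 218 sold [FIFO — oldest first]: 99 @ $10 + 76 @ $9 + 43 @ $7 = $1,975
Sep 17, 233 sold [FIFO — oldest first]: 233 @ $7 = $1,631
Total COGS = $2,990 + $1,975 + $1,631 = $6,596
Ending inventory: 103 @ $7 + 119 @ $5 = $1,316
Check: goods available $7,912 = COGS $6,596 + ending $1,316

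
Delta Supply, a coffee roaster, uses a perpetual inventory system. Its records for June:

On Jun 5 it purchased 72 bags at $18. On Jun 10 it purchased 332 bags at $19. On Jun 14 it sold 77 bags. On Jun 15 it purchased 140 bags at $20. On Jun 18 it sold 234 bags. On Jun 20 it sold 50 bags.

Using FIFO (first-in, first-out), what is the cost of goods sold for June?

COGS = $6,787

Jun 14, 77 sold [FIFO — oldest first]: 72 @ $18 + 5 @ $19 = $1,391
Jun 18, 234 sold [FIFO — oldest first]: 234 @ $19 = $4,446
Jun 20, 50 sold [FIFO — oldest first]: 50 @ $19 = $950
Total COGS = $1,391 + $4,446 + $950 = $6,787
Ending inventory: 43 @ $19 + 140 @ $20 = $3,617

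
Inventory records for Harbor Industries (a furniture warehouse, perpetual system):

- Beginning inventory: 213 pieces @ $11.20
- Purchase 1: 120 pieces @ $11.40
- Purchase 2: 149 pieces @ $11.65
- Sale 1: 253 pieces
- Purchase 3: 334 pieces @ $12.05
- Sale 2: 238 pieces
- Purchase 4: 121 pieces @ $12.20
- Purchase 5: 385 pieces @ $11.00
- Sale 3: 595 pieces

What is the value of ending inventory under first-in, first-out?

Sale 1 (253) [FIFO — oldest first]: 213 @ $11.20 + 40 @ $11.40 = $2,841.60
Sale 2 (238) [FIFO — oldest first]: 80 @ $11.40 + 149 @ $11.65 + 9 @ $12.05 = $2,756.30
Sale 3 (595) [FIFO — oldest first]: 325 @ $12.05 + 121 @ $12.20 + 149 @ $11.00 = $7,031.45
Total COGS = $2,841.60 + $2,756.30 + $7,031.45 = $12,629.35
Ending inventory: 236 @ $11.00 = $2,596.00
Check: goods available $15,225.35 = COGS $12,629.35 + ending $2,596.00

Ending inventory = $2,596.00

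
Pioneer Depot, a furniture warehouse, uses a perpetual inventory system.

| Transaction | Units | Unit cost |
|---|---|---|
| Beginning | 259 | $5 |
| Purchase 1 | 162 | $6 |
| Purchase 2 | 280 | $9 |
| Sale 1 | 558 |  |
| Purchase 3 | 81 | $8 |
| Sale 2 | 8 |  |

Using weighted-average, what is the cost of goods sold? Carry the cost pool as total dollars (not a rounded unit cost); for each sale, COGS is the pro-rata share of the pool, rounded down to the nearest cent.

After Beginning: 259 on hand, pool $1,295.00 (≈ $5.0000 each)
After Purchase 1: 421 on hand, pool $2,267.00 (≈ $5.3848 each)
After Purchase 2: 701 on hand, pool $4,787.00 (≈ $6.8288 each)
Sale 1, sell 558: 558/701 × $4,787.00 → $3,810.47
After Purchase 3: 224 on hand, pool $1,624.53 (≈ $7.2524 each)
Sale 2, sell 8: 8/224 × $1,624.53 → $58.01
Total COGS = $3,810.47 + $58.01 = $3,868.48
Ending inventory (cost pool remaining) = $1,566.52
Check: goods available $5,435.00 = COGS $3,868.48 + ending $1,566.52

COGS = $3,868.48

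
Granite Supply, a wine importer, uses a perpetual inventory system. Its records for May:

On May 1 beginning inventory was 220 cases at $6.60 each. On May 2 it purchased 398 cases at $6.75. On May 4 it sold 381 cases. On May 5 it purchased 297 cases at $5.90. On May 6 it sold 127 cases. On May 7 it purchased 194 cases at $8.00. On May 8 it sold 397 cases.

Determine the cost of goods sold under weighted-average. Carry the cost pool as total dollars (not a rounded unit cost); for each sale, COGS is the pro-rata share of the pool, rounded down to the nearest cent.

After May 1: 220 on hand, pool $1,452.00 (≈ $6.6000 each)
After May 2: 618 on hand, pool $4,138.50 (≈ $6.6966 each)
May 4, sell 381: 381/618 × $4,138.50 → $2,551.40
After May 5: 534 on hand, pool $3,339.40 (≈ $6.2536 each)
May 6, sell 127: 127/534 × $3,339.40 → $794.20
After May 7: 601 on hand, pool $4,097.20 (≈ $6.8173 each)
May 8, sell 397: 397/601 × $4,097.20 → $2,706.46
Total COGS = $2,551.40 + $794.20 + $2,706.46 = $6,052.06
Ending inventory (cost pool remaining) = $1,390.74

COGS = $6,052.06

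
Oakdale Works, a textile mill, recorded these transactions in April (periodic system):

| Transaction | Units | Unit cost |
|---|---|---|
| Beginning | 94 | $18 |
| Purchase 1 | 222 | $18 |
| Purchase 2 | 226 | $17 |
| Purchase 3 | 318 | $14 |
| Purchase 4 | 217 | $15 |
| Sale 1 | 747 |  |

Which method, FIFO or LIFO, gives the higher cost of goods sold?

FIFO

FIFO COGS: 94 @ $18 + 222 @ $18 + 226 @ $17 + 205 @ $14 = $12,400
LIFO COGS: 217 @ $15 + 318 @ $14 + 212 @ $17 = $11,311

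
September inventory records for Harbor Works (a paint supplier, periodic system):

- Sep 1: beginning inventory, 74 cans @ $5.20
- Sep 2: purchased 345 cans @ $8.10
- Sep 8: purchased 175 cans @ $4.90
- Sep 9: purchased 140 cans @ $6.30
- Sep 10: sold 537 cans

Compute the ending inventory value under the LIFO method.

Ending inventory = $1,381.10

Sep 10, 537 sold [LIFO — newest first]: 140 @ $6.30 + 175 @ $4.90 + 222 @ $8.10 = $3,537.70
Ending inventory: 74 @ $5.20 + 123 @ $8.10 = $1,381.10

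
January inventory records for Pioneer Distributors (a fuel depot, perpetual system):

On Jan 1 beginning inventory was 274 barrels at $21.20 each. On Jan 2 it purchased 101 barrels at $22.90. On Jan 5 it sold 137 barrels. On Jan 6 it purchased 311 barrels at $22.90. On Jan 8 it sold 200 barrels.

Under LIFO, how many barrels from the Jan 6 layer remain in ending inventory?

Jan 5, 137 sold [LIFO — newest first]: 101 @ $22.90 + 36 @ $21.20 = $3,076.10
Jan 8, 200 sold [LIFO — newest first]: 200 @ $22.90 = $4,580.00
Total COGS = $3,076.10 + $4,580.00 = $7,656.10
Ending inventory: 238 @ $21.20 + 111 @ $22.90 = $7,587.50

111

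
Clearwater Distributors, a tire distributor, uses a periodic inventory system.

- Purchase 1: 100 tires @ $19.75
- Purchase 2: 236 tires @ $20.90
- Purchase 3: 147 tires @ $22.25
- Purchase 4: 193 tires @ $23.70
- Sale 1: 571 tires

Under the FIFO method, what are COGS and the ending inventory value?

Sale 1 (571) [FIFO — oldest first]: 100 @ $19.75 + 236 @ $20.90 + 147 @ $22.25 + 88 @ $23.70 = $12,263.75
Ending inventory: 105 @ $23.70 = $2,488.50

COGS = $12,263.75; ending inventory = $2,488.50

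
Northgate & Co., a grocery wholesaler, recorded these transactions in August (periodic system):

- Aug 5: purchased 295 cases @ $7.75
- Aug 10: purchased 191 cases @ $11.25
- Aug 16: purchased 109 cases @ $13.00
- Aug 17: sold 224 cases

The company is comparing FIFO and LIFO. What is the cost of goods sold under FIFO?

COGS = $1,736.00

FIFO COGS: 224 @ $7.75 = $1,736.00
LIFO COGS: 109 @ $13.00 + 115 @ $11.25 = $2,710.75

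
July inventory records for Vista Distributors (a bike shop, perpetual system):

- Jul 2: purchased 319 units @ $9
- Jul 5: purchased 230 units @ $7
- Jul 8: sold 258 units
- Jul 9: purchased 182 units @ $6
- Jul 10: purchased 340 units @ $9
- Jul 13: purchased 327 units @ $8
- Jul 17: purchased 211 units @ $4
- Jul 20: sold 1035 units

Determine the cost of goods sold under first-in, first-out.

Jul 8, 258 sold [FIFO — oldest first]: 258 @ $9 = $2,322
Jul 20, 1035 sold [FIFO — oldest first]: 61 @ $9 + 230 @ $7 + 182 @ $6 + 340 @ $9 + 222 @ $8 = $8,087
Total COGS = $2,322 + $8,087 = $10,409
Ending inventory: 105 @ $8 + 211 @ $4 = $1,684

COGS = $10,409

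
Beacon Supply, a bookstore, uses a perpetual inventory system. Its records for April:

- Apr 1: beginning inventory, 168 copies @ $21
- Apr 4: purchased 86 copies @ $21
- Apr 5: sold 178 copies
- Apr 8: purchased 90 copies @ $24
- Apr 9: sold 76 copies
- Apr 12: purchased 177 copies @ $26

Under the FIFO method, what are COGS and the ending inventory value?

COGS = $5,334; ending inventory = $6,762

Apr 5, 178 sold [FIFO — oldest first]: 168 @ $21 + 10 @ $21 = $3,738
Apr 9, 76 sold [FIFO — oldest first]: 76 @ $21 = $1,596
Total COGS = $3,738 + $1,596 = $5,334
Ending inventory: 90 @ $24 + 177 @ $26 = $6,762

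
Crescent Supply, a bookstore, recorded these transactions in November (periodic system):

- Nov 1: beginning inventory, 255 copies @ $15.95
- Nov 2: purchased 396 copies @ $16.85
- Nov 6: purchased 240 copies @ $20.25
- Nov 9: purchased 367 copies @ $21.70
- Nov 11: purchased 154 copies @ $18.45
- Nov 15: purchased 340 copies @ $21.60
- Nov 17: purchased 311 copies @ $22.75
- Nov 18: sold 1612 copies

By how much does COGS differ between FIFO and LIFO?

FIFO COGS: 255 @ $15.95 + 396 @ $16.85 + 240 @ $20.25 + 367 @ $21.70 + 154 @ $18.45 + 200 @ $21.60 = $30,725.05
LIFO COGS: 311 @ $22.75 + 340 @ $21.60 + 154 @ $18.45 + 367 @ $21.70 + 240 @ $20.25 + 200 @ $16.85 = $33,454.45
Difference = |$30,725.05 − $33,454.45| = $2,729.40

$2,729.40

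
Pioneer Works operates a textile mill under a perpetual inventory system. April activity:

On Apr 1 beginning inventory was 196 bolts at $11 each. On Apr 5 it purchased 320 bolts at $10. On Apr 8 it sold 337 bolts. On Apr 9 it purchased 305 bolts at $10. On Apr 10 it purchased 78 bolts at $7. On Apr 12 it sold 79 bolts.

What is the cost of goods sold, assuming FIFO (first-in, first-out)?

Apr 8, 337 sold [FIFO — oldest first]: 196 @ $11 + 141 @ $10 = $3,566
Apr 12, 79 sold [FIFO — oldest first]: 79 @ $10 = $790
Total COGS = $3,566 + $790 = $4,356
Ending inventory: 100 @ $10 + 305 @ $10 + 78 @ $7 = $4,596

COGS = $4,356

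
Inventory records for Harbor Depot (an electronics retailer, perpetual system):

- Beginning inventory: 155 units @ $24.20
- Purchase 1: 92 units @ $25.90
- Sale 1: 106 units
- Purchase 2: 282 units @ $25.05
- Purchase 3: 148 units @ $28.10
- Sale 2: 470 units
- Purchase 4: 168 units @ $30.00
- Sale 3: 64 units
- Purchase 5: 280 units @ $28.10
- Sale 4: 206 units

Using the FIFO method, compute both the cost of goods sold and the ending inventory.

Sale 1 (106) [FIFO — oldest first]: 106 @ $24.20 = $2,565.20
Sale 2 (470) [FIFO — oldest first]: 49 @ $24.20 + 92 @ $25.90 + 282 @ $25.05 + 47 @ $28.10 = $11,953.40
Sale 3 (64) [FIFO — oldest first]: 64 @ $28.10 = $1,798.40
Sale 4 (206) [FIFO — oldest first]: 37 @ $28.10 + 168 @ $30.00 + 1 @ $28.10 = $6,107.80
Total COGS = $2,565.20 + $11,953.40 + $1,798.40 + $6,107.80 = $22,424.80
Ending inventory: 279 @ $28.10 = $7,839.90

COGS = $22,424.80; ending inventory = $7,839.90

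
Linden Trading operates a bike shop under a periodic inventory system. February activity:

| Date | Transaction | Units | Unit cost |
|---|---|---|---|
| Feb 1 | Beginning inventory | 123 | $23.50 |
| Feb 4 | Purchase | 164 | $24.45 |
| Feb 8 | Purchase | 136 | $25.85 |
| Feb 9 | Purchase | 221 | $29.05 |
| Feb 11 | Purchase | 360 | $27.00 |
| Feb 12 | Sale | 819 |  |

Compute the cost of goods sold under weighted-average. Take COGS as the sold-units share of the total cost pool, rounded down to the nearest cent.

Feb 12, sell 819: 819/1004 × $26,555.95 → $21,662.67
Ending inventory (cost pool remaining) = $4,893.28

COGS = $21,662.67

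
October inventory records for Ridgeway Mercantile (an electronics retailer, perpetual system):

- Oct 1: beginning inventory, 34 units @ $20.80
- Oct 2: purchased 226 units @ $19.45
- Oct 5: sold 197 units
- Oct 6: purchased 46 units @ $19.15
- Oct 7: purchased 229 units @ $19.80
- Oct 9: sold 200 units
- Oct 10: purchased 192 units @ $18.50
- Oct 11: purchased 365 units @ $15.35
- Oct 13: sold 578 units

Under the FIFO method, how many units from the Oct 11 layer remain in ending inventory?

Oct 5, 197 sold [FIFO — oldest first]: 34 @ $20.80 + 163 @ $19.45 = $3,877.55
Oct 9, 200 sold [FIFO — oldest first]: 63 @ $19.45 + 46 @ $19.15 + 91 @ $19.80 = $3,908.05
Oct 13, 578 sold [FIFO — oldest first]: 138 @ $19.80 + 192 @ $18.50 + 248 @ $15.35 = $10,091.20
Total COGS = $3,877.55 + $3,908.05 + $10,091.20 = $17,876.80
Ending inventory: 117 @ $15.35 = $1,795.95

117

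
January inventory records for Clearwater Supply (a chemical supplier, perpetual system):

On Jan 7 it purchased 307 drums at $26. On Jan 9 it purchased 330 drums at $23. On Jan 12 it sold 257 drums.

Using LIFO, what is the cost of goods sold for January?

Jan 12, 257 sold [LIFO — newest first]: 257 @ $23 = $5,911
Ending inventory: 307 @ $26 + 73 @ $23 = $9,661
Check: goods available $15,572 = COGS $5,911 + ending $9,661

COGS = $5,911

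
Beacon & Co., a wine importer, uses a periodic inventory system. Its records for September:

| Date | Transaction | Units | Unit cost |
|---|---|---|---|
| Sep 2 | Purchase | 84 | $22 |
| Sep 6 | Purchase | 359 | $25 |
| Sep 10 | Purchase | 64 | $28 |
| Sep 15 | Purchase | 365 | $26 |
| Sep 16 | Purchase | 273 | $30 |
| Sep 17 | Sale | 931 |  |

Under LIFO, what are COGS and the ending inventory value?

Sep 17, 931 sold [LIFO — newest first]: 273 @ $30 + 365 @ $26 + 64 @ $28 + 229 @ $25 = $25,197
Ending inventory: 84 @ $22 + 130 @ $25 = $5,098

COGS = $25,197; ending inventory = $5,098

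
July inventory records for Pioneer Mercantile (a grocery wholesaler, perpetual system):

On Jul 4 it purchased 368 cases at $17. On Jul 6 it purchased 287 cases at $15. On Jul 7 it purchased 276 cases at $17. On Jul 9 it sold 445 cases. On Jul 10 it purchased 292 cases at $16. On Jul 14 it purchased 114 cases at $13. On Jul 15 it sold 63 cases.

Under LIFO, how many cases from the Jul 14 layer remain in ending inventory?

51

Jul 9, 445 sold [LIFO — newest first]: 276 @ $17 + 169 @ $15 = $7,227
Jul 15, 63 sold [LIFO — newest first]: 63 @ $13 = $819
Total COGS = $7,227 + $819 = $8,046
Ending inventory: 368 @ $17 + 118 @ $15 + 292 @ $16 + 51 @ $13 = $13,361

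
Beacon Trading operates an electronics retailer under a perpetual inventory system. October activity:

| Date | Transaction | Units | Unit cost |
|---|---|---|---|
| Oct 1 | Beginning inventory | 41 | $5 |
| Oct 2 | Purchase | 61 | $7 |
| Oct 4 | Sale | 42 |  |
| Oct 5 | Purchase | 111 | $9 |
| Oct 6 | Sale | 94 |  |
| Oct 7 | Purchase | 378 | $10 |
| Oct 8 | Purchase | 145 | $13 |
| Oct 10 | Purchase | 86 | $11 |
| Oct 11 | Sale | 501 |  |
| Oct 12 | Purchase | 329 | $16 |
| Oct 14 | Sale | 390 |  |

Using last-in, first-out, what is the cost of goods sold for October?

Oct 4, 42 sold [LIFO — newest first]: 42 @ $7 = $294
Oct 6, 94 sold [LIFO — newest first]: 94 @ $9 = $846
Oct 11, 501 sold [LIFO — newest first]: 86 @ $11 + 145 @ $13 + 270 @ $10 = $5,531
Oct 14, 390 sold [LIFO — newest first]: 329 @ $16 + 61 @ $10 = $5,874
Total COGS = $294 + $846 + $5,531 + $5,874 = $12,545
Ending inventory: 41 @ $5 + 19 @ $7 + 17 @ $9 + 47 @ $10 = $961

COGS = $12,545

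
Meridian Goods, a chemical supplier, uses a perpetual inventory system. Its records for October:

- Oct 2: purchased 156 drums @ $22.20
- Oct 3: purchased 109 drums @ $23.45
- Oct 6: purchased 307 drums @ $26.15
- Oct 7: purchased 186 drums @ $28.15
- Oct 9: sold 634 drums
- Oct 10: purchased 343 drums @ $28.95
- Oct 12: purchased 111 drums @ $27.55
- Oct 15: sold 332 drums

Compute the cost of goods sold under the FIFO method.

COGS = $25,304.80

Oct 9, 634 sold [FIFO — oldest first]: 156 @ $22.20 + 109 @ $23.45 + 307 @ $26.15 + 62 @ $28.15 = $15,792.60
Oct 15, 332 sold [FIFO — oldest first]: 124 @ $28.15 + 208 @ $28.95 = $9,512.20
Total COGS = $15,792.60 + $9,512.20 = $25,304.80
Ending inventory: 135 @ $28.95 + 111 @ $27.55 = $6,966.30
Check: goods available $32,271.10 = COGS $25,304.80 + ending $6,966.30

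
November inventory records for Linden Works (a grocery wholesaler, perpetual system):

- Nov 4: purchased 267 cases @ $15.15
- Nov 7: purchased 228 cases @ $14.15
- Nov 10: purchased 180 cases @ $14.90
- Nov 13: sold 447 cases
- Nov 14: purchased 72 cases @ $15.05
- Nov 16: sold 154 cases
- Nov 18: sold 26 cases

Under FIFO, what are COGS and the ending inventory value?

COGS = $9,238.05; ending inventory = $1,798.80

Nov 13, 447 sold [FIFO — oldest first]: 267 @ $15.15 + 180 @ $14.15 = $6,592.05
Nov 16, 154 sold [FIFO — oldest first]: 48 @ $14.15 + 106 @ $14.90 = $2,258.60
Nov 18, 26 sold [FIFO — oldest first]: 26 @ $14.90 = $387.40
Total COGS = $6,592.05 + $2,258.60 + $387.40 = $9,238.05
Ending inventory: 48 @ $14.90 + 72 @ $15.05 = $1,798.80
Check: goods available $11,036.85 = COGS $9,238.05 + ending $1,798.80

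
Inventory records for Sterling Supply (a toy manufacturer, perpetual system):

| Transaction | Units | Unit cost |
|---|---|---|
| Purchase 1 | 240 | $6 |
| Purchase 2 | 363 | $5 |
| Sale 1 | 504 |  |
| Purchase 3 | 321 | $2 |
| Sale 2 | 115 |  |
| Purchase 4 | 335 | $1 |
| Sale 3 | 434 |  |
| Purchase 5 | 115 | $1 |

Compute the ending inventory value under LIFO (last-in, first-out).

Sale 1 (504) [LIFO — newest first]: 363 @ $5 + 141 @ $6 = $2,661
Sale 2 (115) [LIFO — newest first]: 115 @ $2 = $230
Sale 3 (434) [LIFO — newest first]: 335 @ $1 + 99 @ $2 = $533
Total COGS = $2,661 + $230 + $533 = $3,424
Ending inventory: 99 @ $6 + 107 @ $2 + 115 @ $1 = $923

Ending inventory = $923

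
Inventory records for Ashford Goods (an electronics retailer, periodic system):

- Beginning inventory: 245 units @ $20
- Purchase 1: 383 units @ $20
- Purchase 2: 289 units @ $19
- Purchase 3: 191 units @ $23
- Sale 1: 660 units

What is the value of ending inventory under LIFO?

Ending inventory = $8,960

Sale 1 (660) [LIFO — newest first]: 191 @ $23 + 289 @ $19 + 180 @ $20 = $13,484
Ending inventory: 245 @ $20 + 203 @ $20 = $8,960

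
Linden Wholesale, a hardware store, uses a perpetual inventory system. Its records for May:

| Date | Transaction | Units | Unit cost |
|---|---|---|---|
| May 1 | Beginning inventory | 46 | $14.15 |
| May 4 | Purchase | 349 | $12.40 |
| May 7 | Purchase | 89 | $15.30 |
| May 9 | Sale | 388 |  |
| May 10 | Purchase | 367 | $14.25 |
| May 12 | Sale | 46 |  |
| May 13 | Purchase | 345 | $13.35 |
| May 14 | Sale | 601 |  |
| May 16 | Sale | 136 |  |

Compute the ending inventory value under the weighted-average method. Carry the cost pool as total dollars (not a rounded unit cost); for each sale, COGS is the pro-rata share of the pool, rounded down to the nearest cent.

After May 1: 46 on hand, pool $650.90 (≈ $14.1500 each)
After May 4: 395 on hand, pool $4,978.50 (≈ $12.6038 each)
After May 7: 484 on hand, pool $6,340.20 (≈ $13.0996 each)
May 9, sell 388: 388/484 × $6,340.20 → $5,082.63
After May 10: 463 on hand, pool $6,487.32 (≈ $14.0115 each)
May 12, sell 46: 46/463 × $6,487.32 → $644.52
After May 13: 762 on hand, pool $10,448.55 (≈ $13.7120 each)
May 14, sell 601: 601/762 × $10,448.55 → $8,240.91
May 16, sell 136: 136/161 × $2,207.64 → $1,864.83
Total COGS = $5,082.63 + $644.52 + $8,240.91 + $1,864.83 = $15,832.89
Ending inventory (cost pool remaining) = $342.81

Ending inventory = $342.81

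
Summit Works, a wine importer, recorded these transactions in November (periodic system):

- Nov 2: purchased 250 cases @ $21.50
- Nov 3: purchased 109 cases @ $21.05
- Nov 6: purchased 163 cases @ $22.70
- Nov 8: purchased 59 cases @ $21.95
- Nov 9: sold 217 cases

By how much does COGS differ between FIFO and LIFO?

FIFO COGS: 217 @ $21.50 = $4,665.50
LIFO COGS: 59 @ $21.95 + 158 @ $22.70 = $4,881.65
Difference = |$4,665.50 − $4,881.65| = $216.15

$216.15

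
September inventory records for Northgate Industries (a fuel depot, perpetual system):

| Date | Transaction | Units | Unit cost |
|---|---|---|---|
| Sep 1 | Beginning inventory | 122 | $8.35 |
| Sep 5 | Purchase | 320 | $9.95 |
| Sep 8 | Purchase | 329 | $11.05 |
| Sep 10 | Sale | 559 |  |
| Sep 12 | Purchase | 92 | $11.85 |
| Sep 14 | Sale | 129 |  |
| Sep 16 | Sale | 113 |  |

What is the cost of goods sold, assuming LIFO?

Sep 10, 559 sold [LIFO — newest first]: 329 @ $11.05 + 230 @ $9.95 = $5,923.95
Sep 14, 129 sold [LIFO — newest first]: 92 @ $11.85 + 37 @ $9.95 = $1,458.35
Sep 16, 113 sold [LIFO — newest first]: 53 @ $9.95 + 60 @ $8.35 = $1,028.35
Total COGS = $5,923.95 + $1,458.35 + $1,028.35 = $8,410.65
Ending inventory: 62 @ $8.35 = $517.70

COGS = $8,410.65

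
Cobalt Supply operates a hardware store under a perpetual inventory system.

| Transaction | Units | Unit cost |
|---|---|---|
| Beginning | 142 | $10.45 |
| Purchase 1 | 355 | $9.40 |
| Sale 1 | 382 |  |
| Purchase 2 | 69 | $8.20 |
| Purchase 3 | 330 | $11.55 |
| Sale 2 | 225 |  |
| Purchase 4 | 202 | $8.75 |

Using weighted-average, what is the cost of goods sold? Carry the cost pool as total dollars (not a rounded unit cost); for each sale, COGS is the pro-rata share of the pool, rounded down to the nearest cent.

COGS = $6,109.83

After Beginning: 142 on hand, pool $1,483.90 (≈ $10.4500 each)
After Purchase 1: 497 on hand, pool $4,820.90 (≈ $9.7000 each)
Sale 1, sell 382: 382/497 × $4,820.90 → $3,705.40
After Purchase 2: 184 on hand, pool $1,681.30 (≈ $9.1375 each)
After Purchase 3: 514 on hand, pool $5,492.80 (≈ $10.6864 each)
Sale 2, sell 225: 225/514 × $5,492.80 → $2,404.43
After Purchase 4: 491 on hand, pool $4,855.87 (≈ $9.8898 each)
Total COGS = $3,705.40 + $2,404.43 = $6,109.83
Ending inventory (cost pool remaining) = $4,855.87
Check: goods available $10,965.70 = COGS $6,109.83 + ending $4,855.87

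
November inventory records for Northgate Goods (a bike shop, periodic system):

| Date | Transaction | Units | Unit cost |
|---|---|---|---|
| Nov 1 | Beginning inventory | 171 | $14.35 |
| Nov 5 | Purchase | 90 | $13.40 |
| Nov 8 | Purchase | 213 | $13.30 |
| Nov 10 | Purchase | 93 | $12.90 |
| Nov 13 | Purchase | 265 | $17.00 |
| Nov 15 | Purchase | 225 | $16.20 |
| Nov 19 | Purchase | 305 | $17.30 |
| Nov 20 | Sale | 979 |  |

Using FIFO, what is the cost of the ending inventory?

Ending inventory = $6,540.10

Nov 20, 979 sold [FIFO — oldest first]: 171 @ $14.35 + 90 @ $13.40 + 213 @ $13.30 + 93 @ $12.90 + 265 @ $17.00 + 147 @ $16.20 = $14,578.85
Ending inventory: 78 @ $16.20 + 305 @ $17.30 = $6,540.10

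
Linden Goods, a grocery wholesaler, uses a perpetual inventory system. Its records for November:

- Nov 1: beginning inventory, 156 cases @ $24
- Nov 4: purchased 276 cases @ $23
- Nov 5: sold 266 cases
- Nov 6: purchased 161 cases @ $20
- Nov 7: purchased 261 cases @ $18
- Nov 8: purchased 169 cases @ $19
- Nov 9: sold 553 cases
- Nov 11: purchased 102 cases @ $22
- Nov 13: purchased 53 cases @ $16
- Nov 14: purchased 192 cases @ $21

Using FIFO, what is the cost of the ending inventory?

Ending inventory = $10,965

Nov 5, 266 sold [FIFO — oldest first]: 156 @ $24 + 110 @ $23 = $6,274
Nov 9, 553 sold [FIFO — oldest first]: 166 @ $23 + 161 @ $20 + 226 @ $18 = $11,106
Total COGS = $6,274 + $11,106 = $17,380
Ending inventory: 35 @ $18 + 169 @ $19 + 102 @ $22 + 53 @ $16 + 192 @ $21 = $10,965
Check: goods available $28,345 = COGS $17,380 + ending $10,965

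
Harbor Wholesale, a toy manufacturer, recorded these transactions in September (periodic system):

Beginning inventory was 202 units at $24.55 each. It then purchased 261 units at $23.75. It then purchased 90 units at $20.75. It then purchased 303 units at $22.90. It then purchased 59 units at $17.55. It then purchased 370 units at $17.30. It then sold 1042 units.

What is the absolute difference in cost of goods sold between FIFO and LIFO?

FIFO COGS: 202 @ $24.55 + 261 @ $23.75 + 90 @ $20.75 + 303 @ $22.90 + 59 @ $17.55 + 127 @ $17.30 = $23,196.60
LIFO COGS: 370 @ $17.30 + 59 @ $17.55 + 303 @ $22.90 + 90 @ $20.75 + 220 @ $23.75 = $21,467.65
Difference = |$23,196.60 − $21,467.65| = $1,728.95

$1,728.95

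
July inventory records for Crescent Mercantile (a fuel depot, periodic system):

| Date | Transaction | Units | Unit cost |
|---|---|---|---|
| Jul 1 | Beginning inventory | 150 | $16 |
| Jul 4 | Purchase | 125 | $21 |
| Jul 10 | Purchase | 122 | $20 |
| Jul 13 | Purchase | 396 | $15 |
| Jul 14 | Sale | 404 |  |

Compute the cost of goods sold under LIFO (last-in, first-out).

Jul 14, 404 sold [LIFO — newest first]: 396 @ $15 + 8 @ $20 = $6,100
Ending inventory: 150 @ $16 + 125 @ $21 + 114 @ $20 = $7,305
Check: goods available $13,405 = COGS $6,100 + ending $7,305

COGS = $6,100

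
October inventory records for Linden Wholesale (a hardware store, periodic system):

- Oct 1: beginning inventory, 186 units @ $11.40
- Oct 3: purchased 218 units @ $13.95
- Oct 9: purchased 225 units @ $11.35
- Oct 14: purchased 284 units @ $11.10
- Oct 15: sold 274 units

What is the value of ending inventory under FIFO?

Oct 15, 274 sold [FIFO — oldest first]: 186 @ $11.40 + 88 @ $13.95 = $3,348.00
Ending inventory: 130 @ $13.95 + 225 @ $11.35 + 284 @ $11.10 = $7,519.65

Ending inventory = $7,519.65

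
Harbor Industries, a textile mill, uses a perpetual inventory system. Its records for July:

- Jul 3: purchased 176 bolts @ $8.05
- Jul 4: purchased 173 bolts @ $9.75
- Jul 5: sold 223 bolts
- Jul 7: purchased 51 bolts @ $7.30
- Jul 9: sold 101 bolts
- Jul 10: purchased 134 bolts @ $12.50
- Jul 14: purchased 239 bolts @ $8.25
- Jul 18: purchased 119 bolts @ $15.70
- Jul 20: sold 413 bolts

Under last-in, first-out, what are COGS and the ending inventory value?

COGS = $7,391.60; ending inventory = $1,599.30

Jul 5, 223 sold [LIFO — newest first]: 173 @ $9.75 + 50 @ $8.05 = $2,089.25
Jul 9, 101 sold [LIFO — newest first]: 51 @ $7.30 + 50 @ $8.05 = $774.80
Jul 20, 413 sold [LIFO — newest first]: 119 @ $15.70 + 239 @ $8.25 + 55 @ $12.50 = $4,527.55
Total COGS = $2,089.25 + $774.80 + $4,527.55 = $7,391.60
Ending inventory: 76 @ $8.05 + 79 @ $12.50 = $1,599.30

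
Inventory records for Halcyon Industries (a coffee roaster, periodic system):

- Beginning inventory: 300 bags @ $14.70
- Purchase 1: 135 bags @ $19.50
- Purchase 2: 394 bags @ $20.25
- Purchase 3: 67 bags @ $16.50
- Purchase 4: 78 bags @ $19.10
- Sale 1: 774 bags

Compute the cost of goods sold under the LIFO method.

COGS = $14,676.30

Sale 1 (774) [LIFO — newest first]: 78 @ $19.10 + 67 @ $16.50 + 394 @ $20.25 + 135 @ $19.50 + 100 @ $14.70 = $14,676.30
Ending inventory: 200 @ $14.70 = $2,940.00
Check: goods available $17,616.30 = COGS $14,676.30 + ending $2,940.00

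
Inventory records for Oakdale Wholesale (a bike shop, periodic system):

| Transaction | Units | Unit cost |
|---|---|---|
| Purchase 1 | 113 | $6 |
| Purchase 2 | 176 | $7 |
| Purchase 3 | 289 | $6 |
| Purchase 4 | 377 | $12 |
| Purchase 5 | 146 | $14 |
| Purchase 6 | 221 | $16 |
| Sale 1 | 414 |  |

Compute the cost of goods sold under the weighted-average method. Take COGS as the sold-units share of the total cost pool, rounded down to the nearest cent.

Sale 1, sell 414: 414/1322 × $13,748.00 → $4,305.34
Ending inventory (cost pool remaining) = $9,442.66

COGS = $4,305.34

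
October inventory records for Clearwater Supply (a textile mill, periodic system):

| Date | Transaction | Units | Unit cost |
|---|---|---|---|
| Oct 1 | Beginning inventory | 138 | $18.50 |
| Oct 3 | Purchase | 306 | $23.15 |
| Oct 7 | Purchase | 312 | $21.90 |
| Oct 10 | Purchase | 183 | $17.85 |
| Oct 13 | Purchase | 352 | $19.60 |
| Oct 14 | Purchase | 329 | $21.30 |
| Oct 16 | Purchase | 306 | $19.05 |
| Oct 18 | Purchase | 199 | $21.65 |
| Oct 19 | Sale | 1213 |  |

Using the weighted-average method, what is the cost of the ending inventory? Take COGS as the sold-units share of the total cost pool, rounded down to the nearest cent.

Oct 19, sell 1213: 1213/2125 × $43,780.80 → $24,991.11
Ending inventory (cost pool remaining) = $18,789.69

Ending inventory = $18,789.69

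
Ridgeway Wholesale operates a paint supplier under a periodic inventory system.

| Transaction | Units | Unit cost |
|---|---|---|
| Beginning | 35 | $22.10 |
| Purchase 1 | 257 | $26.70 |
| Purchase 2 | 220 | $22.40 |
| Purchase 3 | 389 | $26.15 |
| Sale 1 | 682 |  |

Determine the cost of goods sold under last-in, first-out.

Sale 1 (682) [LIFO — newest first]: 389 @ $26.15 + 220 @ $22.40 + 73 @ $26.70 = $17,049.45
Ending inventory: 35 @ $22.10 + 184 @ $26.70 = $5,686.30

COGS = $17,049.45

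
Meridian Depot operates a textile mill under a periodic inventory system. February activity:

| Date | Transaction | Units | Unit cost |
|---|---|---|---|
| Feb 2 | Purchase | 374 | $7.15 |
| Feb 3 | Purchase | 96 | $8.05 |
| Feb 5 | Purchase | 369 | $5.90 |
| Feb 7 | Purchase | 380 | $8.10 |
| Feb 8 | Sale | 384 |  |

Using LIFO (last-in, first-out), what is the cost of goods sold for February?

Feb 8, 384 sold [LIFO — newest first]: 380 @ $8.10 + 4 @ $5.90 = $3,101.60
Ending inventory: 374 @ $7.15 + 96 @ $8.05 + 365 @ $5.90 = $5,600.40

COGS = $3,101.60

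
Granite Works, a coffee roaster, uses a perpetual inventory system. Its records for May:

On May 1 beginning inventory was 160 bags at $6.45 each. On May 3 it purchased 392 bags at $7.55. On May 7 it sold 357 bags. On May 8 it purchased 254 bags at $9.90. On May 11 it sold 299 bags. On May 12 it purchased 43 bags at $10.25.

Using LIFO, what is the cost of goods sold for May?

May 7, 357 sold [LIFO — newest first]: 357 @ $7.55 = $2,695.35
May 11, 299 sold [LIFO — newest first]: 254 @ $9.90 + 35 @ $7.55 + 10 @ $6.45 = $2,843.35
Total COGS = $2,695.35 + $2,843.35 = $5,538.70
Ending inventory: 150 @ $6.45 + 43 @ $10.25 = $1,408.25

COGS = $5,538.70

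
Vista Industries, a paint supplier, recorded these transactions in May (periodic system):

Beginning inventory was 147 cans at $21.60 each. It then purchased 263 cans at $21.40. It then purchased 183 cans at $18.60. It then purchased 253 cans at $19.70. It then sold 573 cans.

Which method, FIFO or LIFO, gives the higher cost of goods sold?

FIFO COGS: 147 @ $21.60 + 263 @ $21.40 + 163 @ $18.60 = $11,835.20
LIFO COGS: 253 @ $19.70 + 183 @ $18.60 + 137 @ $21.40 = $11,319.70

FIFO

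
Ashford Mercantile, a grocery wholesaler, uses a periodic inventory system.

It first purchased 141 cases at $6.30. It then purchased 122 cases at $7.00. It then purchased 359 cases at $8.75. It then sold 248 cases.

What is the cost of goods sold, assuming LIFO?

COGS = $2,170.00

Sale 1 (248) [LIFO — newest first]: 248 @ $8.75 = $2,170.00
Ending inventory: 141 @ $6.30 + 122 @ $7.00 + 111 @ $8.75 = $2,713.55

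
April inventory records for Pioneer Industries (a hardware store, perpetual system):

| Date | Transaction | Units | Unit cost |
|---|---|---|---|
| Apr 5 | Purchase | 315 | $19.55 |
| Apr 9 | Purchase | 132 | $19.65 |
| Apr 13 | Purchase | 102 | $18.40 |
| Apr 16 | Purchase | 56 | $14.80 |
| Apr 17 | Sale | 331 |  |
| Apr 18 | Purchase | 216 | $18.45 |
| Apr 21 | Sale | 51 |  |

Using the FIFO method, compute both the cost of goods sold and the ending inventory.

COGS = $7,474.80; ending inventory = $7,968.05

Apr 17, 331 sold [FIFO — oldest first]: 315 @ $19.55 + 16 @ $19.65 = $6,472.65
Apr 21, 51 sold [FIFO — oldest first]: 51 @ $19.65 = $1,002.15
Total COGS = $6,472.65 + $1,002.15 = $7,474.80
Ending inventory: 65 @ $19.65 + 102 @ $18.40 + 56 @ $14.80 + 216 @ $18.45 = $7,968.05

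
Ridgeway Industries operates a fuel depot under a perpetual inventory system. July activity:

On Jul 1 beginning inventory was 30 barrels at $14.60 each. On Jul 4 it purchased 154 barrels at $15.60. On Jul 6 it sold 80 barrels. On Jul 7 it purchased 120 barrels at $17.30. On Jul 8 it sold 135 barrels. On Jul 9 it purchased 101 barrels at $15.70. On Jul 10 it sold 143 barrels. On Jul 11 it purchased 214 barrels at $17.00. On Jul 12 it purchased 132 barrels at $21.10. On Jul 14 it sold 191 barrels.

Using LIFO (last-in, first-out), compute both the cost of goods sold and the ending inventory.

COGS = $9,587.10; ending inventory = $3,338.20

Jul 6, 80 sold [LIFO — newest first]: 80 @ $15.60 = $1,248.00
Jul 8, 135 sold [LIFO — newest first]: 120 @ $17.30 + 15 @ $15.60 = $2,310.00
Jul 10, 143 sold [LIFO — newest first]: 101 @ $15.70 + 42 @ $15.60 = $2,240.90
Jul 14, 191 sold [LIFO — newest first]: 132 @ $21.10 + 59 @ $17.00 = $3,788.20
Total COGS = $1,248.00 + $2,310.00 + $2,240.90 + $3,788.20 = $9,587.10
Ending inventory: 30 @ $14.60 + 17 @ $15.60 + 155 @ $17.00 = $3,338.20
Check: goods available $12,925.30 = COGS $9,587.10 + ending $3,338.20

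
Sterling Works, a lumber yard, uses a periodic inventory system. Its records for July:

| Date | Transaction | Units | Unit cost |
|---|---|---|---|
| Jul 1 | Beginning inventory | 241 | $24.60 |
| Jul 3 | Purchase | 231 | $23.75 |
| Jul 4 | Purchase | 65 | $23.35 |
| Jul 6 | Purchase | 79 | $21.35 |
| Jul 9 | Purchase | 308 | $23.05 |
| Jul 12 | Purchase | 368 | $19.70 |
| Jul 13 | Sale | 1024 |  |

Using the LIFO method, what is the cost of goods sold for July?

Jul 13, 1024 sold [LIFO — newest first]: 368 @ $19.70 + 308 @ $23.05 + 79 @ $21.35 + 65 @ $23.35 + 204 @ $23.75 = $22,398.40
Ending inventory: 241 @ $24.60 + 27 @ $23.75 = $6,569.85
Check: goods available $28,968.25 = COGS $22,398.40 + ending $6,569.85

COGS = $22,398.40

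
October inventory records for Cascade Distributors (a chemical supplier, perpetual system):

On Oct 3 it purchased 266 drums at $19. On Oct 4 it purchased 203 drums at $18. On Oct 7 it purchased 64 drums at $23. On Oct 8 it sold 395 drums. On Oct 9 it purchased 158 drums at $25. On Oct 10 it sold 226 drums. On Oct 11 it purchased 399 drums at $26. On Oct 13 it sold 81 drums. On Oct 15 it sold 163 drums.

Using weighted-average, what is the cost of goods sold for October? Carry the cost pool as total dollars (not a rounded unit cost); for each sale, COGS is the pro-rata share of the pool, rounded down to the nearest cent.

COGS = $18,779.95

After Oct 3: 266 on hand, pool $5,054.00 (≈ $19.0000 each)
After Oct 4: 469 on hand, pool $8,708.00 (≈ $18.5672 each)
After Oct 7: 533 on hand, pool $10,180.00 (≈ $19.0994 each)
Oct 8, sell 395: 395/533 × $10,180.00 → $7,544.27
After Oct 9: 296 on hand, pool $6,585.73 (≈ $22.2491 each)
Oct 10, sell 226: 226/296 × $6,585.73 → $5,028.29
After Oct 11: 469 on hand, pool $11,931.44 (≈ $25.4402 each)
Oct 13, sell 81: 81/469 × $11,931.44 → $2,060.65
Oct 15, sell 163: 163/388 × $9,870.79 → $4,146.74
Total COGS = $7,544.27 + $5,028.29 + $2,060.65 + $4,146.74 = $18,779.95
Ending inventory (cost pool remaining) = $5,724.05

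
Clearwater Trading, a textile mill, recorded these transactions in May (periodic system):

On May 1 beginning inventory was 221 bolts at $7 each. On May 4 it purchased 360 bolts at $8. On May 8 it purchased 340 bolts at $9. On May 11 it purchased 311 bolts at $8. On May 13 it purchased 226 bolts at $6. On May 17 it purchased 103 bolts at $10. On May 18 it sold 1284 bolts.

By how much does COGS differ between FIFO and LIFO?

FIFO COGS: 221 @ $7 + 360 @ $8 + 340 @ $9 + 311 @ $8 + 52 @ $6 = $10,287
LIFO COGS: 103 @ $10 + 226 @ $6 + 311 @ $8 + 340 @ $9 + 304 @ $8 = $10,366
Difference = |$10,287 − $10,366| = $79

$79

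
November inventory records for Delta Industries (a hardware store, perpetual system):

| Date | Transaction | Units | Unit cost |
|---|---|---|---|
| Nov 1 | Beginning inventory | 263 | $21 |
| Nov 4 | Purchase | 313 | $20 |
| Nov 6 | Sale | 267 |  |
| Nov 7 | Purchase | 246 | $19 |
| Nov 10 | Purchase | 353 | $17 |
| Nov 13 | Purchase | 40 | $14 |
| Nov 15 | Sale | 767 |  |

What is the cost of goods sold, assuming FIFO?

COGS = $20,061

Nov 6, 267 sold [FIFO — oldest first]: 263 @ $21 + 4 @ $20 = $5,603
Nov 15, 767 sold [FIFO — oldest first]: 309 @ $20 + 246 @ $19 + 212 @ $17 = $14,458
Total COGS = $5,603 + $14,458 = $20,061
Ending inventory: 141 @ $17 + 40 @ $14 = $2,957
Check: goods available $23,018 = COGS $20,061 + ending $2,957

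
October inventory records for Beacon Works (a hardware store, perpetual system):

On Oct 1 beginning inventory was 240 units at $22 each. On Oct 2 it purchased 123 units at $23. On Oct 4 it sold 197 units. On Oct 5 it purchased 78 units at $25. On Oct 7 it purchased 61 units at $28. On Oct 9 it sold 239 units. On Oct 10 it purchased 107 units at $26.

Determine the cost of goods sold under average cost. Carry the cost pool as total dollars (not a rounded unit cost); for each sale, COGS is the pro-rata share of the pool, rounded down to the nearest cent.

After Oct 1: 240 on hand, pool $5,280.00 (≈ $22.0000 each)
After Oct 2: 363 on hand, pool $8,109.00 (≈ $22.3388 each)
Oct 4, sell 197: 197/363 × $8,109.00 → $4,400.75
After Oct 5: 244 on hand, pool $5,658.25 (≈ $23.1895 each)
After Oct 7: 305 on hand, pool $7,366.25 (≈ $24.1516 each)
Oct 9, sell 239: 239/305 × $7,366.25 → $5,772.24
After Oct 10: 173 on hand, pool $4,376.01 (≈ $25.2949 each)
Total COGS = $4,400.75 + $5,772.24 = $10,172.99
Ending inventory (cost pool remaining) = $4,376.01
Check: goods available $14,549.00 = COGS $10,172.99 + ending $4,376.01

COGS = $10,172.99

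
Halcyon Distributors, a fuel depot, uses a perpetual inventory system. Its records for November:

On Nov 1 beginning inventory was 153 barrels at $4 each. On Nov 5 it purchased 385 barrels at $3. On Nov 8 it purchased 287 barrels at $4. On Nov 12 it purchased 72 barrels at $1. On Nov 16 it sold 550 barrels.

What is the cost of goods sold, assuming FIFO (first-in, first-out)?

Nov 16, 550 sold [FIFO — oldest first]: 153 @ $4 + 385 @ $3 + 12 @ $4 = $1,815
Ending inventory: 275 @ $4 + 72 @ $1 = $1,172

COGS = $1,815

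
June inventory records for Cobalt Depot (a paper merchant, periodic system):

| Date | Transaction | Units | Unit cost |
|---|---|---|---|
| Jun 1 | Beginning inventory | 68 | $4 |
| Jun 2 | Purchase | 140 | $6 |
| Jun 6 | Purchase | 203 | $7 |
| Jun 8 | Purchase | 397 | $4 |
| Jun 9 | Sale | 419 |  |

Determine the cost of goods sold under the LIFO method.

Jun 9, 419 sold [LIFO — newest first]: 397 @ $4 + 22 @ $7 = $1,742
Ending inventory: 68 @ $4 + 140 @ $6 + 181 @ $7 = $2,379

COGS = $1,742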